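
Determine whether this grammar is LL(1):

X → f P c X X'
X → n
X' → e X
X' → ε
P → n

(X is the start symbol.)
Relevant sets:
  FOLLOW(X') = { $, 'e' }

For X:
  PREDICT(X → f P c X X') = { 'f' }
  PREDICT(X → n) = { 'n' }
For X':
  PREDICT(X' → e X) = { 'e' }
  PREDICT(X' → ε) = { $, 'e' }
P has a single production, so nothing to check there.

Conflict found: Predict set conflict for X': { 'e' }
The grammar is NOT LL(1).

Answer: No. Predict set conflict for X': { 'e' }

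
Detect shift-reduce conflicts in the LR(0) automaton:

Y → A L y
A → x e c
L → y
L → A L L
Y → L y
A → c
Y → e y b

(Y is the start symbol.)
Augment with Y' → Y and build the canonical LR(0) collection (I0 = CLOSURE({[Y' → . Y]}), then GOTO on every symbol after a dot until no new states appear). It has 18 states:
  I0: { [A → . c], [A → . x e c], [L → . A L L], [L → . y], [Y → . A L y], [Y → . L y], [Y → . e y b], [Y' → . Y] }  — shift
  I1: { [A → . c], [A → . x e c], [L → . A L L], [L → . y], [L → A . L L], [Y → A . L y] }  — shift
  I2: { [Y → L . y] }  — shift
  I3: { [Y' → Y .] }  — accept
  I4: { [A → c .] }  — reduce
  I5: { [Y → e . y b] }  — shift
  I6: { [A → x . e c] }  — shift
  I7: { [L → y .] }  — reduce
  I8: { [A → x e . c] }  — shift
  I9: { [A → x e c .] }  — reduce
  I10: { [Y → e y . b] }  — shift
  I11: { [Y → e y b .] }  — reduce
  I12: { [Y → L y .] }  — reduce
  I13: { [A → . c], [A → . x e c], [L → . A L L], [L → . y], [L → A . L L] }  — shift
  I14: { [A → . c], [A → . x e c], [L → . A L L], [L → . y], [L → A L . L], [Y → A L . y] }  — shift
  I15: { [L → A L L .] }  — reduce
  I16: { [L → y .], [Y → A L y .] }  — 2 reduces
  I17: { [A → . c], [A → . x e c], [L → . A L L], [L → . y], [L → A L . L] }  — shift

No state contains both a complete item and a shift item.

Answer: No shift-reduce conflicts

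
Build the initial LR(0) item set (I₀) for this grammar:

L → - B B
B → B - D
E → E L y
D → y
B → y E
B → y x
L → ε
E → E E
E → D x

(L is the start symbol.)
First, augment the grammar with L' → L
I₀ = CLOSURE({ [L' → . L] }):
  [L' → . L] has the dot before L: add [L → . - B B], [L → .]
No further items can be added.

I₀ = { [L → . - B B], [L → .], [L' → . L] }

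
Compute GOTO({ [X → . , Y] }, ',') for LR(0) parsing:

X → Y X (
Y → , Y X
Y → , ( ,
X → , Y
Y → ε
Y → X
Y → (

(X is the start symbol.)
GOTO(I, ',') = CLOSURE({ [A → αX.β] : [A → α.Xβ] ∈ I, X = ',' })

Items with dot before ',', with the dot advanced:
  [X → . , Y] → [X → , . Y]
Closure of the advanced items:
  [X → , . Y] has the dot before Y: add [Y → . , Y X], [Y → . , ( ,], [Y → .], [Y → . X], [Y → . (]
  [Y → . X] has the dot before X: add [X → . Y X (], [X → . , Y]

GOTO = { [X → , . Y], [X → . , Y], [X → . Y X (], [Y → . (], [Y → . , ( ,], [Y → . , Y X], [Y → . X], [Y → .] }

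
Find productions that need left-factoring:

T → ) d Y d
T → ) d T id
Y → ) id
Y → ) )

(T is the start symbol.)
Yes, T has productions with common prefix ') d'; Y has productions with common prefix ')'

Left-factoring is needed when two productions for the same non-terminal
share a common prefix on the right-hand side.

Productions for T:
  T → ) d Y d
  T → ) d T id
Productions for Y:
  Y → ) id
  Y → ) )

Found common prefix ') d' in productions for T
Found common prefix ')' in productions for Y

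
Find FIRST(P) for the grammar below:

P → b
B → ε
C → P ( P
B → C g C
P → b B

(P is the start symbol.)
To compute FIRST(P), examine every production with P on the left-hand side, reading each right-hand side left to right until a non-nullable symbol is reached.

From P → b:
  - b is a terminal: add 'b' and stop
From P → b B:
  - b is a terminal: add 'b' and stop

Collecting: FIRST(P) = { 'b' }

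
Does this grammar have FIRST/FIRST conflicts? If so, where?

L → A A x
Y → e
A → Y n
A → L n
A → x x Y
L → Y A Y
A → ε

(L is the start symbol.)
A FIRST/FIRST conflict occurs when two productions N → α and N → β for the same non-terminal have FIRST(α) ∩ FIRST(β) ≠ ∅ (with ε ∈ FIRST of a nullable right-hand side, so two nullable alternatives also conflict).

FIRST sets of the non-terminals at (or reachable through a nullable prefix from) the front of some alternative:
  FIRST(A) = { 'e', 'x', ε }
  FIRST(Y) = { 'e' }
  FIRST(L) = { 'e', 'x' }

Productions for L:
  L → A A x: FIRST = { 'e', 'x' }
  L → Y A Y: FIRST = { 'e' }
Productions for A:
  A → Y n: FIRST = { 'e' }
  A → L n: FIRST = { 'e', 'x' }
  A → x x Y: FIRST = { 'x' }
  A → ε: FIRST = { ε }
Y has only one production, so no FIRST/FIRST conflict is possible there.

Conflict for L: L → A A x and L → Y A Y
  Overlap: { 'e' }
Conflict for A: A → Y n and A → L n
  Overlap: { 'e' }
Conflict for A: A → L n and A → x x Y
  Overlap: { 'x' }

Answer: Yes. L → A A x / L → Y A Y on { 'e' }; A → Y n / A → L n on { 'e' }; A → L n / A → x x Y on { 'x' }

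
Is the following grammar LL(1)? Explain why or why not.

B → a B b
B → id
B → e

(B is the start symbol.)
Yes, the grammar is LL(1).

A grammar is LL(1) if for each non-terminal N with multiple productions, the predict sets of those productions are pairwise disjoint, where PREDICT(N → α) = (FIRST(α) \ {ε}) ∪ (FOLLOW(N) if α ⇒* ε).

For B:
  PREDICT(B → a B b) = { 'a' }
  PREDICT(B → id) = { 'id' }
  PREDICT(B → e) = { 'e' }

All predict sets are disjoint. The grammar IS LL(1).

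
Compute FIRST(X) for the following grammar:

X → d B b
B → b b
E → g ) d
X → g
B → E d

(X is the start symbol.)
To compute FIRST(X), examine every production with X on the left-hand side, reading each right-hand side left to right until a non-nullable symbol is reached.

From X → d B b:
  - d is a terminal: add 'd' and stop
From X → g:
  - g is a terminal: add 'g' and stop

Collecting: FIRST(X) = { 'd', 'g' }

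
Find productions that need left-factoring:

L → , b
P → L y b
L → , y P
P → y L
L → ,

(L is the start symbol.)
Left-factoring is needed when two productions for the same non-terminal
share a common prefix on the right-hand side.

Productions for L:
  L → , b
  L → , y P
  L → ,
Productions for P:
  P → L y b
  P → y L

Found common prefix ',' in productions for L

Answer: Yes, L has productions with common prefix ','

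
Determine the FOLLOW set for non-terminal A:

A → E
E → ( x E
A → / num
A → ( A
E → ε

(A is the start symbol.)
A is the start symbol, so $ ∈ FOLLOW(A).
In A → ( A: A is at the end; this adds FOLLOW(A) to itself — nothing new

Taking the union: FOLLOW(A) = { $ }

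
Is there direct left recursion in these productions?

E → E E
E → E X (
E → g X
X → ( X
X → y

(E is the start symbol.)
Direct left recursion occurs when N → N α for some non-terminal N (the right-hand side begins with the left-hand side itself).

E → E E: LEFT RECURSIVE (starts with E)
E → E X (: LEFT RECURSIVE (starts with E)
E → g X: starts with g
X → ( X: starts with '('
X → y: starts with y

The grammar has direct left recursion on: E.

Answer: Yes, E is left-recursive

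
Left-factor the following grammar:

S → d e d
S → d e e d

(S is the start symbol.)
S → d e S'
S' → d
S' → e d

Left-factoring transforms A → αβ₁ | αβ₂ into A → αA' and A' → β₁ | β₂
(α is the longest common prefix among the alternatives). Repeat until
no nonterminal has two alternatives with a common prefix.

Round 1: S has alternatives sharing prefix 'd e'. Introduce S': S → d e S'
  Add: S' → d
  Add: S' → e d

No remaining common prefixes — done.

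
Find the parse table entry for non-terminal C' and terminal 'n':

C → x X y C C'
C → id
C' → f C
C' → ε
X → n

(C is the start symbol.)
Empty (error entry)

To find M[C', 'n'], we find productions for C' where 'n' is in the predict set (PREDICT(N → α) = (FIRST(α) \ {ε}) ∪ (FOLLOW(N) if α ⇒* ε)).

Relevant sets:
  FOLLOW(C') = { $, 'f' }

C' → f C: PREDICT = { 'f' }
C' → ε: PREDICT = { $, 'f' }

M[C', 'n'] is empty (no production applies)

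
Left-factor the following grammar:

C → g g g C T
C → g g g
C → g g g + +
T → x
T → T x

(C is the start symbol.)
C → g g g C'
C' → C T
C' → ε
C' → + +
T → x
T → T x

Left-factoring transforms A → αβ₁ | αβ₂ into A → αA' and A' → β₁ | β₂
(α is the longest common prefix among the alternatives). Repeat until
no nonterminal has two alternatives with a common prefix.

Round 1: C has alternatives sharing prefix 'g g g'. Introduce C': C → g g g C'
  Add: C' → C T
  Add: C' → ε
  Add: C' → + +

No remaining common prefixes — done.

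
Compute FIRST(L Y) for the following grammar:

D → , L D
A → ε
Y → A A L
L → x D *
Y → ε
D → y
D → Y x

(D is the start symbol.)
{ 'x' }

FIRST sets of the non-terminals involved (from the grammar, by fixed-point iteration):
  FIRST(L) = { 'x' }

To compute FIRST(L Y), process the symbols left to right:
Symbol L is a non-terminal. Add FIRST(L) \ {ε} = { 'x' }
L is not nullable (ε ∉ FIRST(L)), so stop here.
FIRST(L Y) = { 'x' }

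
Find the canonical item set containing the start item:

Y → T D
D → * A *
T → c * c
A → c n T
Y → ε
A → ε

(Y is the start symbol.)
{ [T → . c * c], [Y → . T D], [Y → .], [Y' → . Y] }

First, augment the grammar with Y' → Y
I₀ = CLOSURE({ [Y' → . Y] }):
  [Y' → . Y] has the dot before Y: add [Y → . T D], [Y → .]
  [Y → . T D] has the dot before T: add [T → . c * c]
No further items can be added.

I₀ = { [T → . c * c], [Y → . T D], [Y → .], [Y' → . Y] }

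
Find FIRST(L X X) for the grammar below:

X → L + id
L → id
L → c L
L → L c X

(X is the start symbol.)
FIRST sets of the non-terminals involved (from the grammar, by fixed-point iteration):
  FIRST(L) = { 'c', 'id' }

To compute FIRST(L X X), process the symbols left to right:
Symbol L is a non-terminal. Add FIRST(L) \ {ε} = { 'c', 'id' }
L is not nullable (ε ∉ FIRST(L)), so stop here.
FIRST(L X X) = { 'c', 'id' }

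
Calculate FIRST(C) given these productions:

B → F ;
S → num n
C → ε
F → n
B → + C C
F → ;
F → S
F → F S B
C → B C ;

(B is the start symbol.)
{ '+', ';', 'n', 'num', ε }

To compute FIRST(C), examine every production with C on the left-hand side, reading each right-hand side left to right until a non-nullable symbol is reached.

FIRST sets of the other non-terminals involved (by the same procedure, iterated to a fixed point):
  FIRST(B) = { '+', ';', 'n', 'num' }

From C → ε:
  - ε-production, so ε ∈ FIRST(C)
From C → B C ;:
  - B is a non-terminal: add FIRST(B) \ {ε} = { '+', ';', 'n', 'num' }
    B is not nullable, so stop

Collecting: FIRST(C) = { '+', ';', 'n', 'num', ε }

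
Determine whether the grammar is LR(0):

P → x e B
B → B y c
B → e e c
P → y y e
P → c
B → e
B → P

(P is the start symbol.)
Augment with P' → P and build the canonical LR(0) collection (I0 = CLOSURE({[P' → . P]}), then GOTO on every symbol after a dot until no new states appear). It has 15 states:
  I0: { [P → . c], [P → . x e B], [P → . y y e], [P' → . P] }  — shift
  I1: { [P' → P .] }  — accept
  I2: { [P → c .] }  — reduce
  I3: { [P → x . e B] }  — shift
  I4: { [P → y . y e] }  — shift
  I5: { [P → y y . e] }  — shift
  I6: { [P → y y e .] }  — reduce
  I7: { [B → . B y c], [B → . P], [B → . e e c], [B → . e], [P → . c], [P → . x e B], [P → . y y e], [P → x e . B] }  — shift
  I8: { [B → B . y c], [P → x e B .] }  — shift, reduce
  I9: { [B → P .] }  — reduce
  I10: { [B → e . e c], [B → e .] }  — shift, reduce
  I11: { [B → e e . c] }  — shift
  I12: { [B → e e c .] }  — reduce
  I13: { [B → B y . c] }  — shift
  I14: { [B → B y c .] }  — reduce

Conflict in state I8:
  Shift-reduce conflict between [P → x e B .] and [B → B . y c]
So the grammar is NOT LR(0).

Answer: No. Shift-reduce conflict between [P → x e B .] and [B → B . y c]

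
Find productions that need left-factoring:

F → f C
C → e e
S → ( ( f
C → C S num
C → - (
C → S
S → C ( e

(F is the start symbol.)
No, left-factoring is not needed

Left-factoring is needed when two productions for the same non-terminal
share a common prefix on the right-hand side.

Productions for C:
  C → e e
  C → C S num
  C → - (
  C → S
Productions for S:
  S → ( ( f
  S → C ( e

No common prefixes found.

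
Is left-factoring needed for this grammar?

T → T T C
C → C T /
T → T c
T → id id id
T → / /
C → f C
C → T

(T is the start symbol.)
Yes, T has productions with common prefix 'T'

Left-factoring is needed when two productions for the same non-terminal
share a common prefix on the right-hand side.

Productions for T:
  T → T T C
  T → T c
  T → id id id
  T → / /
Productions for C:
  C → C T /
  C → f C
  C → T

Found common prefix 'T' in productions for T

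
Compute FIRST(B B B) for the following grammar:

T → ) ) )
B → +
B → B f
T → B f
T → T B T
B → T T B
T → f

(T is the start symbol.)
{ ')', '+', 'f' }

FIRST sets of the non-terminals involved (from the grammar, by fixed-point iteration):
  FIRST(B) = { ')', '+', 'f' }

To compute FIRST(B B B), process the symbols left to right:
Symbol B is a non-terminal. Add FIRST(B) \ {ε} = { ')', '+', 'f' }
B is not nullable (ε ∉ FIRST(B)), so stop here.
FIRST(B B B) = { ')', '+', 'f' }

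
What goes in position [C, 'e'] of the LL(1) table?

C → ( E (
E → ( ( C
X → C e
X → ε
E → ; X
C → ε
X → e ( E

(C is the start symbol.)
To find M[C, 'e'], we find productions for C where 'e' is in the predict set (PREDICT(N → α) = (FIRST(α) \ {ε}) ∪ (FOLLOW(N) if α ⇒* ε)).

Relevant sets:
  FOLLOW(C) = { $, '(', 'e' }

C → ( E (: PREDICT = { '(' }
C → ε: PREDICT = { $, '(', 'e' }
  'e' is in predict set, so this production goes in M[C, 'e']

M[C, 'e'] = C → ε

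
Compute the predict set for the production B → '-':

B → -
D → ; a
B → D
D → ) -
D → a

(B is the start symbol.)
{ '-' }

PREDICT(B → '-') = (FIRST(RHS) \ {ε}) ∪ (FOLLOW(B) if ε ∈ FIRST(RHS), i.e. RHS ⇒* ε)
FIRST('-') = { '-' }
ε ∉ FIRST('-'), so FOLLOW(B) is not added.
PREDICT(B → '-') = { '-' }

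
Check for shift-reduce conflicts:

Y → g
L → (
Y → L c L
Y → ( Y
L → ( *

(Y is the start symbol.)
Augment with Y' → Y and build the canonical LR(0) collection (I0 = CLOSURE({[Y' → . Y]}), then GOTO on every symbol after a dot until no new states appear). It has 10 states:
  I0: { [L → . ( *], [L → . (], [Y → . ( Y], [Y → . L c L], [Y → . g], [Y' → . Y] }  — shift
  I1: { [L → ( . *], [L → ( .], [L → . ( *], [L → . (], [Y → ( . Y], [Y → . ( Y], [Y → . L c L], [Y → . g] }  — shift, reduce
  I2: { [Y → L . c L] }  — shift
  I3: { [Y' → Y .] }  — accept
  I4: { [Y → g .] }  — reduce
  I5: { [L → . ( *], [L → . (], [Y → L c . L] }  — shift
  I6: { [L → ( . *], [L → ( .] }  — shift, reduce
  I7: { [Y → L c L .] }  — reduce
  I8: { [L → ( * .] }  — reduce
  I9: { [Y → ( Y .] }  — reduce

I1 contains reduce item [L → ( .] and shift items [L → . (], [L → . ( *], [L → ( . *], [Y → . ( Y], [Y → . g] — shift-reduce conflict.
I6 contains reduce item [L → ( .] and shift item [L → ( . *] — shift-reduce conflict.

Answer: Yes — I1: [L → ( .] vs [L → . (]; I6: [L → ( .] vs [L → ( . *]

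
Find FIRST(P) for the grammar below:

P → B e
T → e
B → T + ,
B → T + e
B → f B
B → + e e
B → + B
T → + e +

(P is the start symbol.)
To compute FIRST(P), examine every production with P on the left-hand side, reading each right-hand side left to right until a non-nullable symbol is reached.

FIRST sets of the other non-terminals involved (by the same procedure, iterated to a fixed point):
  FIRST(B) = { '+', 'e', 'f' }

From P → B e:
  - B is a non-terminal: add FIRST(B) \ {ε} = { '+', 'e', 'f' }
    B is not nullable, so stop

Collecting: FIRST(P) = { '+', 'e', 'f' }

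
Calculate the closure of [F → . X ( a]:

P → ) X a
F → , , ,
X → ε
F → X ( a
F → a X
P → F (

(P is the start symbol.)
To compute CLOSURE, for each item [A → α.Bβ] where B is a non-terminal, add [B → .γ] for all productions B → γ; repeat for the newly added items until nothing changes.

Start with: [F → . X ( a]
  [F → . X ( a] has the dot before X: add [X → .]
No further items can be added.

CLOSURE = { [F → . X ( a], [X → .] }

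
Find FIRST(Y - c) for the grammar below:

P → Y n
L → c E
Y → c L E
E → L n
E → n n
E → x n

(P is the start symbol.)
FIRST sets of the non-terminals involved (from the grammar, by fixed-point iteration):
  FIRST(Y) = { 'c' }

To compute FIRST(Y - c), process the symbols left to right:
Symbol Y is a non-terminal. Add FIRST(Y) \ {ε} = { 'c' }
Y is not nullable (ε ∉ FIRST(Y)), so stop here.
FIRST(Y - c) = { 'c' }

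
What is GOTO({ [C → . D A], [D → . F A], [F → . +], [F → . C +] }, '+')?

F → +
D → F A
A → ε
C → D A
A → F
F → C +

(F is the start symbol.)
GOTO(I, '+') = CLOSURE({ [A → αX.β] : [A → α.Xβ] ∈ I, X = '+' })

Items with dot before '+', with the dot advanced:
  [F → . +] → [F → + .]
Closure adds nothing (no advanced item has the dot before a non-terminal).

GOTO = { [F → + .] }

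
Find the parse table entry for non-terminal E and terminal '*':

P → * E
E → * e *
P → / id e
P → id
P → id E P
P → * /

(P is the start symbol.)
E → * e *

To find M[E, '*'], we find productions for E where '*' is in the predict set (PREDICT(N → α) = (FIRST(α) \ {ε}) ∪ (FOLLOW(N) if α ⇒* ε)).

E → * e *: PREDICT = { '*' }
  '*' is in predict set, so this production goes in M[E, '*']

M[E, '*'] = E → * e *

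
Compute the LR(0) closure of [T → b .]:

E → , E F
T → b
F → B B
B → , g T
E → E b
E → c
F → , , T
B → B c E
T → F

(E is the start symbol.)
To compute CLOSURE, for each item [A → α.Bβ] where B is a non-terminal, add [B → .γ] for all productions B → γ; repeat for the newly added items until nothing changes.

Start with: [T → b .]
The dot is at the end, so nothing is added.

CLOSURE = { [T → b .] }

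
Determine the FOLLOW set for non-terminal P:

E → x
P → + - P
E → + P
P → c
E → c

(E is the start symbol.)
To compute FOLLOW(P), find every occurrence of P on a right-hand side N → α P β: add FIRST(β) \ {ε}, and if β is empty or nullable also add FOLLOW(N). Iterate to a fixed point.

In P → + - P: P is at the end; this adds FOLLOW(P) to itself — nothing new
In E → + P: P is at the end, add FOLLOW(E)

The FOLLOW sets referred to above (computed the same way, to a fixed point):
  FOLLOW(E) = { $ }

Taking the union: FOLLOW(P) = { $ }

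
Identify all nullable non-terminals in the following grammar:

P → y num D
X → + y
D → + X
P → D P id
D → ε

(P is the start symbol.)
A non-terminal is nullable if it can derive ε (the empty string): either it has an ε-production, or it has a production whose right-hand side consists entirely of nullable non-terminals.

ε-productions: D → ε
So D is immediately nullable.
No further non-terminal can be added: every production for the remaining non-terminals contains a terminal or a non-nullable non-terminal.
Nullable = { 'D' }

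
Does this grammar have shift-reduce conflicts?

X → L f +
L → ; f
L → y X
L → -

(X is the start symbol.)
A shift-reduce conflict occurs when an LR(0) state has both:
  - a complete (reduce) item [A → α .] (dot at the end), and
  - a shift item [B → β . c γ] (dot before a terminal).

Augment with X' → X and build the canonical LR(0) collection (I0 = CLOSURE({[X' → . X]}), then GOTO on every symbol after a dot until no new states appear). It has 10 states:
  I0: { [L → . -], [L → . ; f], [L → . y X], [X → . L f +], [X' → . X] }  — shift
  I1: { [L → - .] }  — reduce
  I2: { [L → ; . f] }  — shift
  I3: { [X → L . f +] }  — shift
  I4: { [X' → X .] }  — accept
  I5: { [L → . -], [L → . ; f], [L → . y X], [L → y . X], [X → . L f +] }  — shift
  I6: { [L → y X .] }  — reduce
  I7: { [X → L f . +] }  — shift
  I8: { [X → L f + .] }  — reduce
  I9: { [L → ; f .] }  — reduce

No state contains both a complete item and a shift item.

Answer: No shift-reduce conflicts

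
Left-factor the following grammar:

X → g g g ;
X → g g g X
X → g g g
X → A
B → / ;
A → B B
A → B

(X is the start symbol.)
X → g g g X'
X' → ;
X' → X
X' → ε
X → A
B → / ;
A → B A'
A' → B
A' → ε

Left-factoring transforms A → αβ₁ | αβ₂ into A → αA' and A' → β₁ | β₂
(α is the longest common prefix among the alternatives). Repeat until
no nonterminal has two alternatives with a common prefix.

Round 1: X has alternatives sharing prefix 'g g g'. Introduce X': X → g g g X'
  Add: X' → ;
  Add: X' → X
  Add: X' → ε

Round 2: A has alternatives sharing prefix 'B'. Introduce A': A → B A'
  Add: A' → B
  Add: A' → ε

No remaining common prefixes — done.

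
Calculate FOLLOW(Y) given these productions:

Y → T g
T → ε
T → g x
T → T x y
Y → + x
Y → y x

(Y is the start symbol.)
{ $ }

Y is the start symbol, so $ ∈ FOLLOW(Y).
Y does not occur on any right-hand side.

Taking the union: FOLLOW(Y) = { $ }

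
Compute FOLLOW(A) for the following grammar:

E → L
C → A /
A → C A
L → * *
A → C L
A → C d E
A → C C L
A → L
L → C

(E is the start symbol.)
In C → A /: A is followed by '/', add FIRST('/') \ {ε} = { '/' }
In A → C A: A is at the end; this adds FOLLOW(A) to itself — nothing new

Taking the union: FOLLOW(A) = { '/' }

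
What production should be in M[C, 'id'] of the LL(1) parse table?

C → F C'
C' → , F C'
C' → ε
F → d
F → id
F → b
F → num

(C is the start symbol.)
C → F C'

To find M[C, 'id'], we find productions for C where 'id' is in the predict set (PREDICT(N → α) = (FIRST(α) \ {ε}) ∪ (FOLLOW(N) if α ⇒* ε)).

Relevant sets:
  FIRST(F) = { 'b', 'd', 'id', 'num' }

C → F C': PREDICT = { 'b', 'd', 'id', 'num' }
  'id' is in predict set, so this production goes in M[C, 'id']

M[C, 'id'] = C → F C'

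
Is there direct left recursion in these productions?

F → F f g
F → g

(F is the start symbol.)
F → F f g: LEFT RECURSIVE (starts with F)
F → g: starts with g

The grammar has direct left recursion on: F.

Answer: Yes, F is left-recursive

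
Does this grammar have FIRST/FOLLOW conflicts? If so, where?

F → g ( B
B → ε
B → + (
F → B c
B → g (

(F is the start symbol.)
Nullable non-terminals: B.

B: nullable alternative(s) B → ε; FOLLOW(B) = { $, 'c' }
  B → ε: FIRST \ {ε} = { } — this is the only nullable alternative, skip
  B → + (: FIRST \ {ε} = { '+' } — disjoint from FOLLOW(B)
  B → g (: FIRST \ {ε} = { 'g' } — disjoint from FOLLOW(B)

F has no nullable alternative, so no FIRST/FOLLOW check is needed there.

No FIRST/FOLLOW conflicts found.

Answer: No FIRST/FOLLOW conflicts.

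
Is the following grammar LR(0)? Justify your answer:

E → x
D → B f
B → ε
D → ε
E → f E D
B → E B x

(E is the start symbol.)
Augment with E' → E and build the canonical LR(0) collection (I0 = CLOSURE({[E' → . E]}), then GOTO on every symbol after a dot until no new states appear). It has 11 states:
  I0: { [E → . f E D], [E → . x], [E' → . E] }  — shift
  I1: { [E' → E .] }  — accept
  I2: { [E → . f E D], [E → . x], [E → f . E D] }  — shift
  I3: { [E → x .] }  — reduce
  I4: { [B → . E B x], [B → .], [D → . B f], [D → .], [E → . f E D], [E → . x], [E → f E . D] }  — shift, 2 reduces
  I5: { [D → B . f] }  — shift
  I6: { [E → f E D .] }  — reduce
  I7: { [B → . E B x], [B → .], [B → E . B x], [E → . f E D], [E → . x] }  — shift, reduce
  I8: { [B → E B . x] }  — shift
  I9: { [B → E B x .] }  — reduce
  I10: { [D → B f .] }  — reduce

Conflict in state I4:
  Shift-reduce conflict between [B → .] and [E → . f E D]
So the grammar is NOT LR(0).

Answer: No. Shift-reduce conflict between [B → .] and [E → . f E D]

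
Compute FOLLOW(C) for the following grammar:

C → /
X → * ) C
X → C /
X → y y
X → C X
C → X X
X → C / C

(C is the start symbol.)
To compute FOLLOW(C), find every occurrence of C on a right-hand side N → α C β: add FIRST(β) \ {ε}, and if β is empty or nullable also add FOLLOW(N). Iterate to a fixed point.

C is the start symbol, so $ ∈ FOLLOW(C).
In X → * ) C: C is at the end, add FOLLOW(X)
In X → C /: C is followed by '/', add FIRST('/') \ {ε} = { '/' }
In X → C X: C is followed by X, add FIRST(X) \ {ε} = { '*', '/', 'y' }
In X → C / C: C is followed by '/' C, add FIRST('/' C) \ {ε} = { '/' }
In X → C / C: C is at the end, add FOLLOW(X)

The FOLLOW sets referred to above (computed the same way, to a fixed point):
  FOLLOW(X) = { $, '*', '/', 'y' }

Taking the union: FOLLOW(C) = { $, '*', '/', 'y' }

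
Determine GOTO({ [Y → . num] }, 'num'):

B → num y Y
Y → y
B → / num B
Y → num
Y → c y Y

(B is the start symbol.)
{ [Y → num .] }

GOTO(I, 'num') = CLOSURE({ [A → αX.β] : [A → α.Xβ] ∈ I, X = 'num' })

Items with dot before 'num', with the dot advanced:
  [Y → . num] → [Y → num .]
Closure adds nothing (no advanced item has the dot before a non-terminal).

GOTO = { [Y → num .] }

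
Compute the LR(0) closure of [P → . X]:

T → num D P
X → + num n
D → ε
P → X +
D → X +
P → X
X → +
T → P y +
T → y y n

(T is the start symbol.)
Start with: [P → . X]
  [P → . X] has the dot before X: add [X → . + num n], [X → . +]
No further items can be added.

CLOSURE = { [P → . X], [X → . + num n], [X → . +] }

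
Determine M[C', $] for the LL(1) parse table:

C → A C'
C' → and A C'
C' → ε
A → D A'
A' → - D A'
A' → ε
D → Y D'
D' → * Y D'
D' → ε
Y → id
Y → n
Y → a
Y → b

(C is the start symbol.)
C' → ε

To find M[C', $], we find productions for C' where $ is in the predict set (PREDICT(N → α) = (FIRST(α) \ {ε}) ∪ (FOLLOW(N) if α ⇒* ε)).

Relevant sets:
  FOLLOW(C') = { $ }

C' → and A C': PREDICT = { 'and' }
C' → ε: PREDICT = { $ }
  $ is in predict set, so this production goes in M[C', $]

M[C', $] = C' → ε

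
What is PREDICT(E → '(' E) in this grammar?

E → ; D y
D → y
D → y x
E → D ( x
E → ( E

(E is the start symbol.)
{ '(' }

PREDICT(E → '(' E) = (FIRST(RHS) \ {ε}) ∪ (FOLLOW(E) if ε ∈ FIRST(RHS), i.e. RHS ⇒* ε)
FIRST('(' E) = { '(' }
ε ∉ FIRST('(' E), so FOLLOW(E) is not added.
PREDICT(E → '(' E) = { '(' }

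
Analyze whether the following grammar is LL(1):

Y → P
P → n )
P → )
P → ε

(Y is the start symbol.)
Yes, the grammar is LL(1).

Relevant sets:
  FOLLOW(P) = { $ }

For P:
  PREDICT(P → n ')') = { 'n' }
  PREDICT(P → ')') = { ')' }
  PREDICT(P → ε) = { $ }
Y has a single production, so nothing to check there.

All predict sets are disjoint. The grammar IS LL(1).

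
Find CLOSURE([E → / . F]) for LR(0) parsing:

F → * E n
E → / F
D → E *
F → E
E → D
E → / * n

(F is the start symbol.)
{ [D → . E *], [E → . / * n], [E → . / F], [E → . D], [E → / . F], [F → . * E n], [F → . E] }

Start with: [E → / . F]
  [E → / . F] has the dot before F: add [F → . * E n], [F → . E]
  [F → . E] has the dot before E: add [E → . / F], [E → . D], [E → . / * n]
  [E → . D] has the dot before D: add [D → . E *]
No further items can be added.

CLOSURE = { [D → . E *], [E → . / * n], [E → . / F], [E → . D], [E → / . F], [F → . * E n], [F → . E] }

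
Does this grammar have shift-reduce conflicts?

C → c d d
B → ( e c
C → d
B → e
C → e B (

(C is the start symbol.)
A shift-reduce conflict occurs when an LR(0) state has both:
  - a complete (reduce) item [A → α .] (dot at the end), and
  - a shift item [B → β . c γ] (dot before a terminal).

Augment with C' → C and build the canonical LR(0) collection (I0 = CLOSURE({[C' → . C]}), then GOTO on every symbol after a dot until no new states appear). It has 13 states:
  I0: { [C → . c d d], [C → . d], [C → . e B (], [C' → . C] }  — shift
  I1: { [C' → C .] }  — accept
  I2: { [C → c . d d] }  — shift
  I3: { [C → d .] }  — reduce
  I4: { [B → . ( e c], [B → . e], [C → e . B (] }  — shift
  I5: { [B → ( . e c] }  — shift
  I6: { [C → e B . (] }  — shift
  I7: { [B → e .] }  — reduce
  I8: { [C → e B ( .] }  — reduce
  I9: { [B → ( e . c] }  — shift
  I10: { [B → ( e c .] }  — reduce
  I11: { [C → c d . d] }  — shift
  I12: { [C → c d d .] }  — reduce

No state contains both a complete item and a shift item.

Answer: No shift-reduce conflicts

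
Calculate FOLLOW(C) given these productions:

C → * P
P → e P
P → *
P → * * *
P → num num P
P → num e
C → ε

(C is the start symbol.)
To compute FOLLOW(C), find every occurrence of C on a right-hand side N → α C β: add FIRST(β) \ {ε}, and if β is empty or nullable also add FOLLOW(N). Iterate to a fixed point.

C is the start symbol, so $ ∈ FOLLOW(C).
C does not occur on any right-hand side.

Taking the union: FOLLOW(C) = { $ }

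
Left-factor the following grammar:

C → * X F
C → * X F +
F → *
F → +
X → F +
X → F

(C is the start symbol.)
Left-factoring transforms A → αβ₁ | αβ₂ into A → αA' and A' → β₁ | β₂
(α is the longest common prefix among the alternatives). Repeat until
no nonterminal has two alternatives with a common prefix.

Round 1: C has alternatives sharing prefix '* X F'. Introduce C': C → * X F C'
  Add: C' → ε
  Add: C' → +

Round 2: X has alternatives sharing prefix 'F'. Introduce X': X → F X'
  Add: X' → +
  Add: X' → ε

No remaining common prefixes — done.

Resulting grammar:
C → * X F C'
C' → ε
C' → +
F → *
F → +
X → F X'
X' → +
X' → ε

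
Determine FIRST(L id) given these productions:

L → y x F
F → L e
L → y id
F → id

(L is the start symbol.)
FIRST sets of the non-terminals involved (from the grammar, by fixed-point iteration):
  FIRST(L) = { 'y' }

To compute FIRST(L id), process the symbols left to right:
Symbol L is a non-terminal. Add FIRST(L) \ {ε} = { 'y' }
L is not nullable (ε ∉ FIRST(L)), so stop here.
FIRST(L id) = { 'y' }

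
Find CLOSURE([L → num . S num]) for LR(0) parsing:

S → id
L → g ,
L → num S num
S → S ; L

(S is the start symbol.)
To compute CLOSURE, for each item [A → α.Bβ] where B is a non-terminal, add [B → .γ] for all productions B → γ; repeat for the newly added items until nothing changes.

Start with: [L → num . S num]
  [L → num . S num] has the dot before S: add [S → . id], [S → . S ; L]
No further items can be added.

CLOSURE = { [L → num . S num], [S → . S ; L], [S → . id] }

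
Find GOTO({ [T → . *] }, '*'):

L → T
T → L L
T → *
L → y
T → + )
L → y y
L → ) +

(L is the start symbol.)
GOTO(I, '*') = CLOSURE({ [A → αX.β] : [A → α.Xβ] ∈ I, X = '*' })

Items with dot before '*', with the dot advanced:
  [T → . *] → [T → * .]
Closure adds nothing (no advanced item has the dot before a non-terminal).

GOTO = { [T → * .] }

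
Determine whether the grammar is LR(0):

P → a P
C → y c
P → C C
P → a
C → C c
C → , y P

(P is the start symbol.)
A grammar is LR(0) if no state in the canonical LR(0) collection has:
  - both a shift item (dot before a terminal) and a complete item (shift-reduce conflict), or
  - two or more complete items (reduce-reduce conflict; the accept item [P' → P .] counts as a complete item here).

Augment with P' → P and build the canonical LR(0) collection (I0 = CLOSURE({[P' → . P]}), then GOTO on every symbol after a dot until no new states appear). It has 12 states:
  I0: { [C → . , y P], [C → . C c], [C → . y c], [P → . C C], [P → . a P], [P → . a], [P' → . P] }  — shift
  I1: { [C → , . y P] }  — shift
  I2: { [C → . , y P], [C → . C c], [C → . y c], [C → C . c], [P → C . C] }  — shift
  I3: { [P' → P .] }  — accept
  I4: { [C → . , y P], [C → . C c], [C → . y c], [P → . C C], [P → . a P], [P → . a], [P → a . P], [P → a .] }  — shift, reduce
  I5: { [C → y . c] }  — shift
  I6: { [C → y c .] }  — reduce
  I7: { [P → a P .] }  — reduce
  I8: { [C → C . c], [P → C C .] }  — shift, reduce
  I9: { [C → C c .] }  — reduce
  I10: { [C → , y . P], [C → . , y P], [C → . C c], [C → . y c], [P → . C C], [P → . a P], [P → . a] }  — shift
  I11: { [C → , y P .] }  — reduce

Conflict in state I4:
  Shift-reduce conflict between [P → a .] and [C → . , y P]
So the grammar is NOT LR(0).

Answer: No. Shift-reduce conflict between [P → a .] and [C → . , y P]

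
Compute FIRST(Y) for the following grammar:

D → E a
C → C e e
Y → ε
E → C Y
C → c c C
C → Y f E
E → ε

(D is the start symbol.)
From Y → ε:
  - ε-production, so ε ∈ FIRST(Y)

Collecting: FIRST(Y) = { ε }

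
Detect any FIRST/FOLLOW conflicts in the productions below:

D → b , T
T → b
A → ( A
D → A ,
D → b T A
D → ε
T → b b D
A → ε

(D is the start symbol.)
Yes. D → A ',' with FOLLOW(D) on { '(' }; A → '(' A with FOLLOW(A) on { '(' }

A FIRST/FOLLOW conflict occurs when a non-terminal N has a nullable alternative N → β (β ⇒* ε) and another alternative N → α with FIRST(α) ∩ FOLLOW(N) ≠ ∅: on such a lookahead the parser cannot decide between expanding α and letting N vanish via β.

Nullable non-terminals: A, D.
FIRST sets used below: FIRST(A) = { '(', ε }

A: nullable alternative(s) A → ε; FOLLOW(A) = { $, '(', ',' }
  A → ( A: FIRST \ {ε} = { '(' } — overlaps FOLLOW(A) on { '(' }: CONFLICT
  A → ε: FIRST \ {ε} = { } — this is the only nullable alternative, skip

D: nullable alternative(s) D → ε; FOLLOW(D) = { $, '(' }
  D → b , T: FIRST \ {ε} = { 'b' } — disjoint from FOLLOW(D)
  D → A ,: FIRST \ {ε} = { '(', ',' } — overlaps FOLLOW(D) on { '(' }: CONFLICT
  D → b T A: FIRST \ {ε} = { 'b' } — disjoint from FOLLOW(D)
  D → ε: FIRST \ {ε} = { } — this is the only nullable alternative, skip

T has no nullable alternative, so no FIRST/FOLLOW check is needed there.

So the grammar has 2 FIRST/FOLLOW conflicts (marked CONFLICT above).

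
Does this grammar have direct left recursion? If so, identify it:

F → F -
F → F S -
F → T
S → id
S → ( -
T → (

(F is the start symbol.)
Direct left recursion occurs when N → N α for some non-terminal N (the right-hand side begins with the left-hand side itself).

F → F -: LEFT RECURSIVE (starts with F)
F → F S -: LEFT RECURSIVE (starts with F)
F → T: starts with T
S → id: starts with id
S → ( -: starts with '('
T → (: starts with '('

The grammar has direct left recursion on: F.

Answer: Yes, F is left-recursive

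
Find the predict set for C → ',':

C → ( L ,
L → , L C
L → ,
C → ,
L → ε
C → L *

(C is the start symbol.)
PREDICT(C → ',') = (FIRST(RHS) \ {ε}) ∪ (FOLLOW(C) if ε ∈ FIRST(RHS), i.e. RHS ⇒* ε)
FIRST(',') = { ',' }
ε ∉ FIRST(','), so FOLLOW(C) is not added.
PREDICT(C → ',') = { ',' }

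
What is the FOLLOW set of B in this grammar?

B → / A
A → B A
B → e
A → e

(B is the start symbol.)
{ $, '/', 'e' }

B is the start symbol, so $ ∈ FOLLOW(B).
In A → B A: B is followed by A, add FIRST(A) \ {ε} = { '/', 'e' }

Taking the union: FOLLOW(B) = { $, '/', 'e' }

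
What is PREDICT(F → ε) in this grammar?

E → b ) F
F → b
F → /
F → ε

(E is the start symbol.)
{ $ }

PREDICT(F → ε) = (FIRST(RHS) \ {ε}) ∪ (FOLLOW(F) if ε ∈ FIRST(RHS), i.e. RHS ⇒* ε)
The right-hand side is ε (FIRST(ε) = { ε }), so the predict set is FOLLOW(F) = { $ }
PREDICT(F → ε) = { $ }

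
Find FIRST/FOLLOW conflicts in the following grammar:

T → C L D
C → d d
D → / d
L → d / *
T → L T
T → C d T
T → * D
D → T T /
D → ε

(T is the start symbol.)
Yes. D → '/' d with FOLLOW(D) on { '/' }; D → T T '/' with FOLLOW(D) on { '*', 'd' }

A FIRST/FOLLOW conflict occurs when a non-terminal N has a nullable alternative N → β (β ⇒* ε) and another alternative N → α with FIRST(α) ∩ FOLLOW(N) ≠ ∅: on such a lookahead the parser cannot decide between expanding α and letting N vanish via β.

Nullable non-terminals: D.
FIRST sets used below: FIRST(T) = { '*', 'd' }

D: nullable alternative(s) D → ε; FOLLOW(D) = { $, '*', '/', 'd' }
  D → / d: FIRST \ {ε} = { '/' } — overlaps FOLLOW(D) on { '/' }: CONFLICT
  D → T T /: FIRST \ {ε} = { '*', 'd' } — overlaps FOLLOW(D) on { '*', 'd' }: CONFLICT
  D → ε: FIRST \ {ε} = { } — this is the only nullable alternative, skip

C, L, T have no nullable alternative, so no FIRST/FOLLOW check is needed there.

So the grammar has 2 FIRST/FOLLOW conflicts (marked CONFLICT above).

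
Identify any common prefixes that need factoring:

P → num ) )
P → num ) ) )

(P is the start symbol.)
Yes, P has productions with common prefix 'num ) )'

Left-factoring is needed when two productions for the same non-terminal
share a common prefix on the right-hand side.

Productions for P:
  P → num ) )
  P → num ) ) )

Found common prefix 'num ) )' in productions for P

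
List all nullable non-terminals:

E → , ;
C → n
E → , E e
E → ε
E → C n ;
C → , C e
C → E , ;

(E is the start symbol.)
{ 'E' }

ε-productions: E → ε
So E is immediately nullable.
No further non-terminal can be added: every production for the remaining non-terminals contains a terminal or a non-nullable non-terminal.
Nullable = { 'E' }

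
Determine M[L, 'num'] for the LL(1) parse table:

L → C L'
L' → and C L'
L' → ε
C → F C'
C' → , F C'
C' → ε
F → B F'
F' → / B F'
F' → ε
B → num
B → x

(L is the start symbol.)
To find M[L, 'num'], we find productions for L where 'num' is in the predict set (PREDICT(N → α) = (FIRST(α) \ {ε}) ∪ (FOLLOW(N) if α ⇒* ε)).

Relevant sets:
  FIRST(C) = { 'num', 'x' }

L → C L': PREDICT = { 'num', 'x' }
  'num' is in predict set, so this production goes in M[L, 'num']

M[L, 'num'] = L → C L'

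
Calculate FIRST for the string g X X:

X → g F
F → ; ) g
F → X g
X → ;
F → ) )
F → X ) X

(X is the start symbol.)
To compute FIRST(g X X), process the symbols left to right:
Symbol g is a terminal. Add 'g' and stop.
FIRST(g X X) = { 'g' }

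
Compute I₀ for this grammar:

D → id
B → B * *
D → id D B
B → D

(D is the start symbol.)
First, augment the grammar with D' → D
I₀ = CLOSURE({ [D' → . D] }):
  [D' → . D] has the dot before D: add [D → . id], [D → . id D B]
No further items can be added.

I₀ = { [D → . id D B], [D → . id], [D' → . D] }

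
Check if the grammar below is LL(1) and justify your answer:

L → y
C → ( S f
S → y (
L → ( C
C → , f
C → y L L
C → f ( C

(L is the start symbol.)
Yes, the grammar is LL(1).

A grammar is LL(1) if for each non-terminal N with multiple productions, the predict sets of those productions are pairwise disjoint, where PREDICT(N → α) = (FIRST(α) \ {ε}) ∪ (FOLLOW(N) if α ⇒* ε).

For L:
  PREDICT(L → y) = { 'y' }
  PREDICT(L → '(' C) = { '(' }
For C:
  PREDICT(C → '(' S f) = { '(' }
  PREDICT(C → ',' f) = { ',' }
  PREDICT(C → y L L) = { 'y' }
  PREDICT(C → f '(' C) = { 'f' }
S has a single production, so nothing to check there.

All predict sets are disjoint. The grammar IS LL(1).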